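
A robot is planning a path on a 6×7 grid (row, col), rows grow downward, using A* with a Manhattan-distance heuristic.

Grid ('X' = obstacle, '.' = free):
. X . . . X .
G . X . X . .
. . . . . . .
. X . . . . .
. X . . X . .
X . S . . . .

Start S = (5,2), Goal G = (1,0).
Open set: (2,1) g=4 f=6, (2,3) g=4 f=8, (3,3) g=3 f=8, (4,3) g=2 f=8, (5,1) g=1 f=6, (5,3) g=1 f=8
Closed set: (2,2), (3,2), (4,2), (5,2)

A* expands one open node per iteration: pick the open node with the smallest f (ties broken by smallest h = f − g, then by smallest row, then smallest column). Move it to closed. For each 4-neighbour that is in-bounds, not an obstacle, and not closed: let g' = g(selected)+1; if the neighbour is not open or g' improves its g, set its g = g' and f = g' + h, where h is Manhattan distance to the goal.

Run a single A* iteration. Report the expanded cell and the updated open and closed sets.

expanded=(2,1); open=[(1,1) g=5 f=6, (2,0) g=5 f=6, (2,3) g=4 f=8, (3,3) g=3 f=8, (4,3) g=2 f=8, (5,1) g=1 f=6, (5,3) g=1 f=8]; closed=[(2,1), (2,2), (3,2), (4,2), (5,2)]

step 1: expand (2,1) (f=6, h=2) → closed; open now [(1,1) g=5 f=6, (2,0) g=5 f=6, (2,3) g=4 f=8, (3,3) g=3 f=8, (4,3) g=2 f=8, (5,1) g=1 f=6, (5,3) g=1 f=8]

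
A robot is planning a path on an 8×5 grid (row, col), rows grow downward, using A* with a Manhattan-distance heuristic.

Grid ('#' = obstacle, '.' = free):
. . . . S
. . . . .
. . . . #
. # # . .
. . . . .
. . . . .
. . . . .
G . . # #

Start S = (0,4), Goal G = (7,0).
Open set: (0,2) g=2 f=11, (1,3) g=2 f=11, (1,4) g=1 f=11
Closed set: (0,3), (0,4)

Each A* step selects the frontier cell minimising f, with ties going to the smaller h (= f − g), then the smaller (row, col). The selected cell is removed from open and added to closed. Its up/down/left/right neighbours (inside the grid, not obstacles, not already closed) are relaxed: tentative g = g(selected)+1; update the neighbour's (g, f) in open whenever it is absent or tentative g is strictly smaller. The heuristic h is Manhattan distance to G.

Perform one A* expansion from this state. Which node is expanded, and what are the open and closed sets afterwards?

step 1: expand (0,2) (f=11, h=9) → closed; open now [(0,1) g=3 f=11, (1,2) g=3 f=11, (1,3) g=2 f=11, (1,4) g=1 f=11]

expanded=(0,2); open=[(0,1) g=3 f=11, (1,2) g=3 f=11, (1,3) g=2 f=11, (1,4) g=1 f=11]; closed=[(0,2), (0,3), (0,4)]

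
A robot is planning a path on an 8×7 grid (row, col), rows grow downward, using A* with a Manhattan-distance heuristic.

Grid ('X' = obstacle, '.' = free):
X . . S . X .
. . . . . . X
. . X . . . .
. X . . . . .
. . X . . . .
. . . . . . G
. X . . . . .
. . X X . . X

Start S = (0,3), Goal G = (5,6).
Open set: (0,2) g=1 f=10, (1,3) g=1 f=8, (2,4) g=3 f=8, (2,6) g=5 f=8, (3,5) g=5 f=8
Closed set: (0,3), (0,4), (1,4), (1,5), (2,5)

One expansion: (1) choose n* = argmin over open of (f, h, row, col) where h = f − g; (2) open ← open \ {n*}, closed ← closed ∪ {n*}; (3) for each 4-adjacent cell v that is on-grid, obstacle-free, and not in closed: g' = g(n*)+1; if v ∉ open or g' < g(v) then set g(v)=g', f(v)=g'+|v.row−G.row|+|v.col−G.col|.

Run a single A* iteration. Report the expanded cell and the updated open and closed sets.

expanded=(2,6); open=[(0,2) g=1 f=10, (1,3) g=1 f=8, (2,4) g=3 f=8, (3,5) g=5 f=8, (3,6) g=6 f=8]; closed=[(0,3), (0,4), (1,4), (1,5), (2,5), (2,6)]

step 1: expand (2,6) (f=8, h=3) → closed; open now [(0,2) g=1 f=10, (1,3) g=1 f=8, (2,4) g=3 f=8, (3,5) g=5 f=8, (3,6) g=6 f=8]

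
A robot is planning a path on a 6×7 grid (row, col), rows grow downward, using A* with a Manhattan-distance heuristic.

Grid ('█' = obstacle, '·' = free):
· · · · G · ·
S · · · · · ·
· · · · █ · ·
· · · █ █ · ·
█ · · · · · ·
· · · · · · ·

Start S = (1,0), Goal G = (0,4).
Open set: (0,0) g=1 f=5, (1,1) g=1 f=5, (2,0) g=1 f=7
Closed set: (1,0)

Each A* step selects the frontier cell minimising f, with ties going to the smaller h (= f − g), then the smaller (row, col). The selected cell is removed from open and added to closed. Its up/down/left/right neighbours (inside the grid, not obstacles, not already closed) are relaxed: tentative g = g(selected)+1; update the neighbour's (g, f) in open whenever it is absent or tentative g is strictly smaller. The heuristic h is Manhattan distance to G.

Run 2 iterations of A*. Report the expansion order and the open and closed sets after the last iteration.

order=[(0,0) → (0,1)]; open=[(0,2) g=3 f=5, (1,1) g=1 f=5, (2,0) g=1 f=7]; closed=[(0,0), (0,1), (1,0)]

step 1: expand (0,0) (f=5, h=4) → closed; open now [(0,1) g=2 f=5, (1,1) g=1 f=5, (2,0) g=1 f=7]
step 2: expand (0,1) (f=5, h=3) → closed; open now [(0,2) g=3 f=5, (1,1) g=1 f=5, (2,0) g=1 f=7]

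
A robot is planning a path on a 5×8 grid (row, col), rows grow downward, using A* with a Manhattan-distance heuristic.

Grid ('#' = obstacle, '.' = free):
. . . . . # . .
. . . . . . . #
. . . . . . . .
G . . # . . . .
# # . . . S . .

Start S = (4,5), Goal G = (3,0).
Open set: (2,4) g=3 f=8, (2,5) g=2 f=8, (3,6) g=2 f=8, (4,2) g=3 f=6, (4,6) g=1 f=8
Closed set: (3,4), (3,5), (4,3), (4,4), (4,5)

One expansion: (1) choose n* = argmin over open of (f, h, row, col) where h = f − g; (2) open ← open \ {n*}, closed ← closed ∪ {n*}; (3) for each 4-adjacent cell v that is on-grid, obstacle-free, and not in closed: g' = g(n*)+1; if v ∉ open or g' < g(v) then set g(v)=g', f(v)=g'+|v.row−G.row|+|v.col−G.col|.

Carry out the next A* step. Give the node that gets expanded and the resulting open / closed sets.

expanded=(4,2); open=[(2,4) g=3 f=8, (2,5) g=2 f=8, (3,2) g=4 f=6, (3,6) g=2 f=8, (4,6) g=1 f=8]; closed=[(3,4), (3,5), (4,2), (4,3), (4,4), (4,5)]

step 1: expand (4,2) (f=6, h=3) → closed; open now [(2,4) g=3 f=8, (2,5) g=2 f=8, (3,2) g=4 f=6, (3,6) g=2 f=8, (4,6) g=1 f=8]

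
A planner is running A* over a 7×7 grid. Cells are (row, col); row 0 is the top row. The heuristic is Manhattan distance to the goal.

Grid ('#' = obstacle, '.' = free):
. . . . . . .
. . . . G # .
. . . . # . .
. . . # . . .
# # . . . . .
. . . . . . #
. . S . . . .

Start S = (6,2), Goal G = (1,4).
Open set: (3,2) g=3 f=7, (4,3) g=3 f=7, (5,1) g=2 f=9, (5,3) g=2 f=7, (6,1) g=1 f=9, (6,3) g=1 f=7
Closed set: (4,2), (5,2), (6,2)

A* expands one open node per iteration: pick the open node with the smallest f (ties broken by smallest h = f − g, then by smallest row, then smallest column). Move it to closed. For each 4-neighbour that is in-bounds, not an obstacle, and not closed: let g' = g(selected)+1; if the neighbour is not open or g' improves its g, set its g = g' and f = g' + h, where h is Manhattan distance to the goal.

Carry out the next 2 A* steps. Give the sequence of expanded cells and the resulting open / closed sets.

order=[(3,2) → (2,2)]; open=[(1,2) g=5 f=7, (2,1) g=5 f=9, (2,3) g=5 f=7, (3,1) g=4 f=9, (4,3) g=3 f=7, (5,1) g=2 f=9, (5,3) g=2 f=7, (6,1) g=1 f=9, (6,3) g=1 f=7]; closed=[(2,2), (3,2), (4,2), (5,2), (6,2)]

step 1: expand (3,2) (f=7, h=4) → closed; open now [(2,2) g=4 f=7, (3,1) g=4 f=9, (4,3) g=3 f=7, (5,1) g=2 f=9, (5,3) g=2 f=7, (6,1) g=1 f=9, (6,3) g=1 f=7]
step 2: expand (2,2) (f=7, h=3) → closed; open now [(1,2) g=5 f=7, (2,1) g=5 f=9, (2,3) g=5 f=7, (3,1) g=4 f=9, (4,3) g=3 f=7, (5,1) g=2 f=9, (5,3) g=2 f=7, (6,1) g=1 f=9, (6,3) g=1 f=7]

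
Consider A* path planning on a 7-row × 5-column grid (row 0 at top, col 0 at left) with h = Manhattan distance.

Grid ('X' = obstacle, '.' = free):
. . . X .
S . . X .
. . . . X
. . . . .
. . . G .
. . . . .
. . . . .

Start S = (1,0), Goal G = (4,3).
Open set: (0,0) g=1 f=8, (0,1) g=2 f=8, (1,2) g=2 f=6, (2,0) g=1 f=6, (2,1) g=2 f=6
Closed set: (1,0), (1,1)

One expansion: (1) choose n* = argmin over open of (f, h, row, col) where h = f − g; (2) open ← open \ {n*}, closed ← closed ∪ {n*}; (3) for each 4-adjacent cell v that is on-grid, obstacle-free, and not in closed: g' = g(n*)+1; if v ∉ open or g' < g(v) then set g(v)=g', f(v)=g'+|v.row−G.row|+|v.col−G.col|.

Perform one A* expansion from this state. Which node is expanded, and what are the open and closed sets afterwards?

expanded=(1,2); open=[(0,0) g=1 f=8, (0,1) g=2 f=8, (0,2) g=3 f=8, (2,0) g=1 f=6, (2,1) g=2 f=6, (2,2) g=3 f=6]; closed=[(1,0), (1,1), (1,2)]

step 1: expand (1,2) (f=6, h=4) → closed; open now [(0,0) g=1 f=8, (0,1) g=2 f=8, (0,2) g=3 f=8, (2,0) g=1 f=6, (2,1) g=2 f=6, (2,2) g=3 f=6]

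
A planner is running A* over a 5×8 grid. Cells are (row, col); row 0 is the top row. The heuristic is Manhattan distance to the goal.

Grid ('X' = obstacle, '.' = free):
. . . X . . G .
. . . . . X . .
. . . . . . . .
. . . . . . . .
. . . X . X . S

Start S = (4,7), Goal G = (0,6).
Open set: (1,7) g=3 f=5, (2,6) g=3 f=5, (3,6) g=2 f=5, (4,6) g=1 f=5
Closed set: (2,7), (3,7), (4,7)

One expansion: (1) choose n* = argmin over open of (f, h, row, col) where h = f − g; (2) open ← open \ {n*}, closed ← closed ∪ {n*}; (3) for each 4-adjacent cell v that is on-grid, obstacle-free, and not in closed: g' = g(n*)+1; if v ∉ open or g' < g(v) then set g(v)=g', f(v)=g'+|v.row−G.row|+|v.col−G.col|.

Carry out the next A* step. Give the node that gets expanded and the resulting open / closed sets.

step 1: expand (1,7) (f=5, h=2) → closed; open now [(0,7) g=4 f=5, (1,6) g=4 f=5, (2,6) g=3 f=5, (3,6) g=2 f=5, (4,6) g=1 f=5]

expanded=(1,7); open=[(0,7) g=4 f=5, (1,6) g=4 f=5, (2,6) g=3 f=5, (3,6) g=2 f=5, (4,6) g=1 f=5]; closed=[(1,7), (2,7), (3,7), (4,7)]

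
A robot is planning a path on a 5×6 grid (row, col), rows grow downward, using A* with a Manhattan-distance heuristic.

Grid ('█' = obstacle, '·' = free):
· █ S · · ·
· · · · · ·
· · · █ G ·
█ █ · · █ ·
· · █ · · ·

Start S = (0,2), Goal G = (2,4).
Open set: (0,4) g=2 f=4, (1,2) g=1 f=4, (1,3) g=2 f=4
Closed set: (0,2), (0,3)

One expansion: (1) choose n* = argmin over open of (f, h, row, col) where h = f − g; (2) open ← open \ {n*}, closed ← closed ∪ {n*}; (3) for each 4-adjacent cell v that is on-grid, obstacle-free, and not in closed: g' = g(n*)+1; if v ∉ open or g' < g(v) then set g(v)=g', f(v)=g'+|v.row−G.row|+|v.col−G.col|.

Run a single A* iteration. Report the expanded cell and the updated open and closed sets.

expanded=(0,4); open=[(0,5) g=3 f=6, (1,2) g=1 f=4, (1,3) g=2 f=4, (1,4) g=3 f=4]; closed=[(0,2), (0,3), (0,4)]

step 1: expand (0,4) (f=4, h=2) → closed; open now [(0,5) g=3 f=6, (1,2) g=1 f=4, (1,3) g=2 f=4, (1,4) g=3 f=4]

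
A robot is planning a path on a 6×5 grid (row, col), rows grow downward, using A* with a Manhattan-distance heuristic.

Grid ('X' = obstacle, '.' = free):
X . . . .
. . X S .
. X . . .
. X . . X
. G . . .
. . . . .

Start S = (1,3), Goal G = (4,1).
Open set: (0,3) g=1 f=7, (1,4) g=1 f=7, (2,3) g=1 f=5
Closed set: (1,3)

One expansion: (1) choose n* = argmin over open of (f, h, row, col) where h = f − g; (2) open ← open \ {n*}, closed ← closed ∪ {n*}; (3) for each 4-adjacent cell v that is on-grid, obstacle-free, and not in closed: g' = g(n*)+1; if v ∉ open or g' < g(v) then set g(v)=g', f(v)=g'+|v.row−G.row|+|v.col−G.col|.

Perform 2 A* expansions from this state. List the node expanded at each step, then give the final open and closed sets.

order=[(2,3) → (2,2)]; open=[(0,3) g=1 f=7, (1,4) g=1 f=7, (2,4) g=2 f=7, (3,2) g=3 f=5, (3,3) g=2 f=5]; closed=[(1,3), (2,2), (2,3)]

step 1: expand (2,3) (f=5, h=4) → closed; open now [(0,3) g=1 f=7, (1,4) g=1 f=7, (2,2) g=2 f=5, (2,4) g=2 f=7, (3,3) g=2 f=5]
step 2: expand (2,2) (f=5, h=3) → closed; open now [(0,3) g=1 f=7, (1,4) g=1 f=7, (2,4) g=2 f=7, (3,2) g=3 f=5, (3,3) g=2 f=5]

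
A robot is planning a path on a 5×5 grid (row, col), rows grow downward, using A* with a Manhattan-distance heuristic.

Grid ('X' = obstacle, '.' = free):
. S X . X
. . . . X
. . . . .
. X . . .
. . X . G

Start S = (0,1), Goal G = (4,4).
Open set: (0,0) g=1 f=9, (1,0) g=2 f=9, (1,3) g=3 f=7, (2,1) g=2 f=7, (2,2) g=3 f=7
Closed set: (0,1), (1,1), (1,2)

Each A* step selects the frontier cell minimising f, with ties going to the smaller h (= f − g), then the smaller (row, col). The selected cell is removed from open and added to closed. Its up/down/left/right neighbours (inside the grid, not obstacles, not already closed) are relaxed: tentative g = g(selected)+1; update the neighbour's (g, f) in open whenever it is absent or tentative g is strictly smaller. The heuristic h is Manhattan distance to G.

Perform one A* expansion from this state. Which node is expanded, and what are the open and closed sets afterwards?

expanded=(1,3); open=[(0,0) g=1 f=9, (0,3) g=4 f=9, (1,0) g=2 f=9, (2,1) g=2 f=7, (2,2) g=3 f=7, (2,3) g=4 f=7]; closed=[(0,1), (1,1), (1,2), (1,3)]

step 1: expand (1,3) (f=7, h=4) → closed; open now [(0,0) g=1 f=9, (0,3) g=4 f=9, (1,0) g=2 f=9, (2,1) g=2 f=7, (2,2) g=3 f=7, (2,3) g=4 f=7]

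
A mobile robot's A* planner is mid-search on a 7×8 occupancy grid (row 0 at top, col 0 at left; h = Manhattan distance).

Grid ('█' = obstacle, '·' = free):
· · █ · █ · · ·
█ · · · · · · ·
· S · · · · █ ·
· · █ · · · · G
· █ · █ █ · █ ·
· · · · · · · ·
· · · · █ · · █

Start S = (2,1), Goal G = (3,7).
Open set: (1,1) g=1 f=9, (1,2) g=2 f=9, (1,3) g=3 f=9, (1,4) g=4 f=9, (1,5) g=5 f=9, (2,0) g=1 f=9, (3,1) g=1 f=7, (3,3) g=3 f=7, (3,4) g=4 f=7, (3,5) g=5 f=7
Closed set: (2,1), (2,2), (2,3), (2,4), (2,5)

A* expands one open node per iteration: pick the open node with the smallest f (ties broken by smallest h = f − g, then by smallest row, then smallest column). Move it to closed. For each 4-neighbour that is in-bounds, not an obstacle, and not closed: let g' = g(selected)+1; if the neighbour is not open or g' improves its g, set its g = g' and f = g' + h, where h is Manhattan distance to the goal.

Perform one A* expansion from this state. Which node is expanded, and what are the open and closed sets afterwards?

expanded=(3,5); open=[(1,1) g=1 f=9, (1,2) g=2 f=9, (1,3) g=3 f=9, (1,4) g=4 f=9, (1,5) g=5 f=9, (2,0) g=1 f=9, (3,1) g=1 f=7, (3,3) g=3 f=7, (3,4) g=4 f=7, (3,6) g=6 f=7, (4,5) g=6 f=9]; closed=[(2,1), (2,2), (2,3), (2,4), (2,5), (3,5)]

step 1: expand (3,5) (f=7, h=2) → closed; open now [(1,1) g=1 f=9, (1,2) g=2 f=9, (1,3) g=3 f=9, (1,4) g=4 f=9, (1,5) g=5 f=9, (2,0) g=1 f=9, (3,1) g=1 f=7, (3,3) g=3 f=7, (3,4) g=4 f=7, (3,6) g=6 f=7, (4,5) g=6 f=9]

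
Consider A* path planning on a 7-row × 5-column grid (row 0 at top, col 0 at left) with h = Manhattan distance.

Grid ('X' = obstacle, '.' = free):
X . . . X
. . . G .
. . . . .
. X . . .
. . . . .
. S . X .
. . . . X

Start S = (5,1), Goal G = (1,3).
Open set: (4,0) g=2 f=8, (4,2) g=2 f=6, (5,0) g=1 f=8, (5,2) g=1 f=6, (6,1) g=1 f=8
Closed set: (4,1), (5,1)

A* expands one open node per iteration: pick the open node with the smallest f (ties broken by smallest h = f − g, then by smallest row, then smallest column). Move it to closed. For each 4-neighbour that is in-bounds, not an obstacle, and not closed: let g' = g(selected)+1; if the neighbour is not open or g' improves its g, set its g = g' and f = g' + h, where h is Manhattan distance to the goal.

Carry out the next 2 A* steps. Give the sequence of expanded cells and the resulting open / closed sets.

step 1: expand (4,2) (f=6, h=4) → closed; open now [(3,2) g=3 f=6, (4,0) g=2 f=8, (4,3) g=3 f=6, (5,0) g=1 f=8, (5,2) g=1 f=6, (6,1) g=1 f=8]
step 2: expand (3,2) (f=6, h=3) → closed; open now [(2,2) g=4 f=6, (3,3) g=4 f=6, (4,0) g=2 f=8, (4,3) g=3 f=6, (5,0) g=1 f=8, (5,2) g=1 f=6, (6,1) g=1 f=8]

order=[(4,2) → (3,2)]; open=[(2,2) g=4 f=6, (3,3) g=4 f=6, (4,0) g=2 f=8, (4,3) g=3 f=6, (5,0) g=1 f=8, (5,2) g=1 f=6, (6,1) g=1 f=8]; closed=[(3,2), (4,1), (4,2), (5,1)]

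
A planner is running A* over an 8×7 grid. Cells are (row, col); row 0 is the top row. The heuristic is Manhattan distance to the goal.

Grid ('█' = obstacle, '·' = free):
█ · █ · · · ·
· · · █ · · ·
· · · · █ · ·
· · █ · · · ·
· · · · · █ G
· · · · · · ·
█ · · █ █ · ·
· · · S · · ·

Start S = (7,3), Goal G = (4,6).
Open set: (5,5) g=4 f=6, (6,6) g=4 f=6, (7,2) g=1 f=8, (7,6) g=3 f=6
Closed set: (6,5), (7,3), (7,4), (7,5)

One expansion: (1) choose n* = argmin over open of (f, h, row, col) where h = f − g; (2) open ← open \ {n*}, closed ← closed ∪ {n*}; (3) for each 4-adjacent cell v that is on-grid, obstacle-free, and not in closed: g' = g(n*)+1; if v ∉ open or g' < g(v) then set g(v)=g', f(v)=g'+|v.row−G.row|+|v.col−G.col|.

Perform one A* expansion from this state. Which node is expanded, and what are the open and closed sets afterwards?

step 1: expand (5,5) (f=6, h=2) → closed; open now [(5,4) g=5 f=8, (5,6) g=5 f=6, (6,6) g=4 f=6, (7,2) g=1 f=8, (7,6) g=3 f=6]

expanded=(5,5); open=[(5,4) g=5 f=8, (5,6) g=5 f=6, (6,6) g=4 f=6, (7,2) g=1 f=8, (7,6) g=3 f=6]; closed=[(5,5), (6,5), (7,3), (7,4), (7,5)]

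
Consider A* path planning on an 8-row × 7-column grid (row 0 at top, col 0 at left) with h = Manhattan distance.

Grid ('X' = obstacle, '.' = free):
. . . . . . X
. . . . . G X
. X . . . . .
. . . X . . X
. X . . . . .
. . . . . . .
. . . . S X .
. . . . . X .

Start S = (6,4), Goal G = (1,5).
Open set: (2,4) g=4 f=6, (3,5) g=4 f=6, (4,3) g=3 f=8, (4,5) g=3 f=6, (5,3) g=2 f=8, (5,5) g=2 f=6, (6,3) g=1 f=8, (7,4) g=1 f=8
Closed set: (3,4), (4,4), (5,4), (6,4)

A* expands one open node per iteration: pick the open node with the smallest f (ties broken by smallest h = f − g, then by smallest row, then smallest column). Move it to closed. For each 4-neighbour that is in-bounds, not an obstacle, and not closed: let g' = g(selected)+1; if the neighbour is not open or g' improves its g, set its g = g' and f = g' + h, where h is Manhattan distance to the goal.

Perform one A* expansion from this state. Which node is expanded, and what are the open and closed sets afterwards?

step 1: expand (2,4) (f=6, h=2) → closed; open now [(1,4) g=5 f=6, (2,3) g=5 f=8, (2,5) g=5 f=6, (3,5) g=4 f=6, (4,3) g=3 f=8, (4,5) g=3 f=6, (5,3) g=2 f=8, (5,5) g=2 f=6, (6,3) g=1 f=8, (7,4) g=1 f=8]

expanded=(2,4); open=[(1,4) g=5 f=6, (2,3) g=5 f=8, (2,5) g=5 f=6, (3,5) g=4 f=6, (4,3) g=3 f=8, (4,5) g=3 f=6, (5,3) g=2 f=8, (5,5) g=2 f=6, (6,3) g=1 f=8, (7,4) g=1 f=8]; closed=[(2,4), (3,4), (4,4), (5,4), (6,4)]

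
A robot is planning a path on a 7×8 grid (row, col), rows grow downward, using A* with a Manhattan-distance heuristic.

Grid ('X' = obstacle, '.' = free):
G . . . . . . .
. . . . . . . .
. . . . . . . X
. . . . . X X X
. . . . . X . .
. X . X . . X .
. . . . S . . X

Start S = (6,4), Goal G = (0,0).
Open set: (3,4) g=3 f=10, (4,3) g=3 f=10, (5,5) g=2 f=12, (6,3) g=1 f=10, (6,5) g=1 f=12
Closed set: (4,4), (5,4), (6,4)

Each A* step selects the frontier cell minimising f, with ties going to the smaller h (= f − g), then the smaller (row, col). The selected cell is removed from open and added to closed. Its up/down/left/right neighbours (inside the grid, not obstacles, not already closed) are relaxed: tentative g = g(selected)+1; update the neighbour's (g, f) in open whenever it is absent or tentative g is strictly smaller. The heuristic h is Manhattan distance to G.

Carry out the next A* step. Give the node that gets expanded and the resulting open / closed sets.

step 1: expand (3,4) (f=10, h=7) → closed; open now [(2,4) g=4 f=10, (3,3) g=4 f=10, (4,3) g=3 f=10, (5,5) g=2 f=12, (6,3) g=1 f=10, (6,5) g=1 f=12]

expanded=(3,4); open=[(2,4) g=4 f=10, (3,3) g=4 f=10, (4,3) g=3 f=10, (5,5) g=2 f=12, (6,3) g=1 f=10, (6,5) g=1 f=12]; closed=[(3,4), (4,4), (5,4), (6,4)]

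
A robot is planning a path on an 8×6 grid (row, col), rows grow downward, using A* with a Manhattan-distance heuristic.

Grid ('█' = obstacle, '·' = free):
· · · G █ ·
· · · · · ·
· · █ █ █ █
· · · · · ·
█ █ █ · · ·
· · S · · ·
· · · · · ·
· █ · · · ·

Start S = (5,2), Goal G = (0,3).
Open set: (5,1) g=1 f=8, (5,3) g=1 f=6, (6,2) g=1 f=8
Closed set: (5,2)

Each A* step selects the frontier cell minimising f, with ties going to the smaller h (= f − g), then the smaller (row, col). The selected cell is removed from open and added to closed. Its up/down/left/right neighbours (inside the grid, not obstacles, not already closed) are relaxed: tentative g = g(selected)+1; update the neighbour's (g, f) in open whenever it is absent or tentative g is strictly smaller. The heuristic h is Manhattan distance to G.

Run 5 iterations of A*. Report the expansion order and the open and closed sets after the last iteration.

order=[(5,3) → (4,3) → (3,3) → (3,2) → (3,4)]; open=[(3,1) g=5 f=10, (3,5) g=5 f=10, (4,4) g=3 f=8, (5,1) g=1 f=8, (5,4) g=2 f=8, (6,2) g=1 f=8, (6,3) g=2 f=8]; closed=[(3,2), (3,3), (3,4), (4,3), (5,2), (5,3)]

step 1: expand (5,3) (f=6, h=5) → closed; open now [(4,3) g=2 f=6, (5,1) g=1 f=8, (5,4) g=2 f=8, (6,2) g=1 f=8, (6,3) g=2 f=8]
step 2: expand (4,3) (f=6, h=4) → closed; open now [(3,3) g=3 f=6, (4,4) g=3 f=8, (5,1) g=1 f=8, (5,4) g=2 f=8, (6,2) g=1 f=8, (6,3) g=2 f=8]
step 3: expand (3,3) (f=6, h=3) → closed; open now [(3,2) g=4 f=8, (3,4) g=4 f=8, (4,4) g=3 f=8, (5,1) g=1 f=8, (5,4) g=2 f=8, (6,2) g=1 f=8, (6,3) g=2 f=8]
step 4: expand (3,2) (f=8, h=4) → closed; open now [(3,1) g=5 f=10, (3,4) g=4 f=8, (4,4) g=3 f=8, (5,1) g=1 f=8, (5,4) g=2 f=8, (6,2) g=1 f=8, (6,3) g=2 f=8]
step 5: expand (3,4) (f=8, h=4) → closed; open now [(3,1) g=5 f=10, (3,5) g=5 f=10, (4,4) g=3 f=8, (5,1) g=1 f=8, (5,4) g=2 f=8, (6,2) g=1 f=8, (6,3) g=2 f=8]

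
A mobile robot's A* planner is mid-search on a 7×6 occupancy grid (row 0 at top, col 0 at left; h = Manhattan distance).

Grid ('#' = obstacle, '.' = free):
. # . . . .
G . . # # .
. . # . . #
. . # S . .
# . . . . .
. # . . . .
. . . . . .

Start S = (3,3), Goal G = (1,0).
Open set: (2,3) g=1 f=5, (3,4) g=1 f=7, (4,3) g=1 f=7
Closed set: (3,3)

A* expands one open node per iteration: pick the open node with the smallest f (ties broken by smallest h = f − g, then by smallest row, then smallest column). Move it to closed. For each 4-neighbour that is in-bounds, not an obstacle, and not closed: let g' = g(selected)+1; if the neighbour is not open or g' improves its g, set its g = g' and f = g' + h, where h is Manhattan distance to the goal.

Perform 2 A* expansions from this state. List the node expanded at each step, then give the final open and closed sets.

step 1: expand (2,3) (f=5, h=4) → closed; open now [(2,4) g=2 f=7, (3,4) g=1 f=7, (4,3) g=1 f=7]
step 2: expand (2,4) (f=7, h=5) → closed; open now [(3,4) g=1 f=7, (4,3) g=1 f=7]

order=[(2,3) → (2,4)]; open=[(3,4) g=1 f=7, (4,3) g=1 f=7]; closed=[(2,3), (2,4), (3,3)]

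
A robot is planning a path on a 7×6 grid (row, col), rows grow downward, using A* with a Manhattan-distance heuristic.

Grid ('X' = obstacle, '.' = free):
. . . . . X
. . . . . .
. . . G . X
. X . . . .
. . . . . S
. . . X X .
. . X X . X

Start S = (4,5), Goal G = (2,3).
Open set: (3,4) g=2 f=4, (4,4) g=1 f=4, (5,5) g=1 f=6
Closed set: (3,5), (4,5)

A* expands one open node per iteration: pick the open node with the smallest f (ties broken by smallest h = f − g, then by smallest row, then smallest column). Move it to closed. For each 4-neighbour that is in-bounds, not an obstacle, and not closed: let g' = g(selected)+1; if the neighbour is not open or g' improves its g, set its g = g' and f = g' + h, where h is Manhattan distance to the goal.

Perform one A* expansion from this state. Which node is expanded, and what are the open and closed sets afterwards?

expanded=(3,4); open=[(2,4) g=3 f=4, (3,3) g=3 f=4, (4,4) g=1 f=4, (5,5) g=1 f=6]; closed=[(3,4), (3,5), (4,5)]

step 1: expand (3,4) (f=4, h=2) → closed; open now [(2,4) g=3 f=4, (3,3) g=3 f=4, (4,4) g=1 f=4, (5,5) g=1 f=6]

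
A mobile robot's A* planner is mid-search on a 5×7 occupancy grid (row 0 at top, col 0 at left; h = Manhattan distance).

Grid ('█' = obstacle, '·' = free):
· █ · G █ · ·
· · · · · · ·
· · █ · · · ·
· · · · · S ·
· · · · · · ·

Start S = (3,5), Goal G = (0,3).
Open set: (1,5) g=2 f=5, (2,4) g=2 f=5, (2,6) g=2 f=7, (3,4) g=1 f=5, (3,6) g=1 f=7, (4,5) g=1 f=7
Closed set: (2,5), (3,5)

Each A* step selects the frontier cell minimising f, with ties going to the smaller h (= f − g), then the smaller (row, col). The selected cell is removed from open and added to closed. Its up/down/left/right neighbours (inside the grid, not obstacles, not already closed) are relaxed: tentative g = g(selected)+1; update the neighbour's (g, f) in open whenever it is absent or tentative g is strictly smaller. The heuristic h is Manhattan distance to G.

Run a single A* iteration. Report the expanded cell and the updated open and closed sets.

step 1: expand (1,5) (f=5, h=3) → closed; open now [(0,5) g=3 f=5, (1,4) g=3 f=5, (1,6) g=3 f=7, (2,4) g=2 f=5, (2,6) g=2 f=7, (3,4) g=1 f=5, (3,6) g=1 f=7, (4,5) g=1 f=7]

expanded=(1,5); open=[(0,5) g=3 f=5, (1,4) g=3 f=5, (1,6) g=3 f=7, (2,4) g=2 f=5, (2,6) g=2 f=7, (3,4) g=1 f=5, (3,6) g=1 f=7, (4,5) g=1 f=7]; closed=[(1,5), (2,5), (3,5)]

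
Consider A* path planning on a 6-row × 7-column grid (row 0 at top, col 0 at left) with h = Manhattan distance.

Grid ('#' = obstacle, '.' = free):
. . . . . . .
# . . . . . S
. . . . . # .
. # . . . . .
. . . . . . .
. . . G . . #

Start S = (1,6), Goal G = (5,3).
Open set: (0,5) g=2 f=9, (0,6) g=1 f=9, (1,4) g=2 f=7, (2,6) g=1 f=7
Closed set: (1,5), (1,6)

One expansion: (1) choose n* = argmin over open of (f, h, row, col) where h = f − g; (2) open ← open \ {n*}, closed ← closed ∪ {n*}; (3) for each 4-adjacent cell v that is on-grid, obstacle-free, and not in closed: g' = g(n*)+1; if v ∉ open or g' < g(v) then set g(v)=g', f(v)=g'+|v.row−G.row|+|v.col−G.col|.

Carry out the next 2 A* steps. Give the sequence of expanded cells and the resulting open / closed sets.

order=[(1,4) → (1,3)]; open=[(0,3) g=4 f=9, (0,4) g=3 f=9, (0,5) g=2 f=9, (0,6) g=1 f=9, (1,2) g=4 f=9, (2,3) g=4 f=7, (2,4) g=3 f=7, (2,6) g=1 f=7]; closed=[(1,3), (1,4), (1,5), (1,6)]

step 1: expand (1,4) (f=7, h=5) → closed; open now [(0,4) g=3 f=9, (0,5) g=2 f=9, (0,6) g=1 f=9, (1,3) g=3 f=7, (2,4) g=3 f=7, (2,6) g=1 f=7]
step 2: expand (1,3) (f=7, h=4) → closed; open now [(0,3) g=4 f=9, (0,4) g=3 f=9, (0,5) g=2 f=9, (0,6) g=1 f=9, (1,2) g=4 f=9, (2,3) g=4 f=7, (2,4) g=3 f=7, (2,6) g=1 f=7]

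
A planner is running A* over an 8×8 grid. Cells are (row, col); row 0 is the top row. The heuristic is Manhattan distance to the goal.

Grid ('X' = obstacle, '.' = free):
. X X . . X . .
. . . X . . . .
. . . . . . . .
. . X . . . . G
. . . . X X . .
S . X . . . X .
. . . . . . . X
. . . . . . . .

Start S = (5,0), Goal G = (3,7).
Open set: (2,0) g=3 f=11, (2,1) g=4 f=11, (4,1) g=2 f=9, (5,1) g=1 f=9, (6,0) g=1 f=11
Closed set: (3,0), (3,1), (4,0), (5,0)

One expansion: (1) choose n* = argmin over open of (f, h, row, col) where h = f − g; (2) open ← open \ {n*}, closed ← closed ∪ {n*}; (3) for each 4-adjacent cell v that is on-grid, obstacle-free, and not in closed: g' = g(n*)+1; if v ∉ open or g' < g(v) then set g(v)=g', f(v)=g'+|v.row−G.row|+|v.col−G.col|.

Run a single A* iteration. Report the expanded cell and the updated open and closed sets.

step 1: expand (4,1) (f=9, h=7) → closed; open now [(2,0) g=3 f=11, (2,1) g=4 f=11, (4,2) g=3 f=9, (5,1) g=1 f=9, (6,0) g=1 f=11]

expanded=(4,1); open=[(2,0) g=3 f=11, (2,1) g=4 f=11, (4,2) g=3 f=9, (5,1) g=1 f=9, (6,0) g=1 f=11]; closed=[(3,0), (3,1), (4,0), (4,1), (5,0)]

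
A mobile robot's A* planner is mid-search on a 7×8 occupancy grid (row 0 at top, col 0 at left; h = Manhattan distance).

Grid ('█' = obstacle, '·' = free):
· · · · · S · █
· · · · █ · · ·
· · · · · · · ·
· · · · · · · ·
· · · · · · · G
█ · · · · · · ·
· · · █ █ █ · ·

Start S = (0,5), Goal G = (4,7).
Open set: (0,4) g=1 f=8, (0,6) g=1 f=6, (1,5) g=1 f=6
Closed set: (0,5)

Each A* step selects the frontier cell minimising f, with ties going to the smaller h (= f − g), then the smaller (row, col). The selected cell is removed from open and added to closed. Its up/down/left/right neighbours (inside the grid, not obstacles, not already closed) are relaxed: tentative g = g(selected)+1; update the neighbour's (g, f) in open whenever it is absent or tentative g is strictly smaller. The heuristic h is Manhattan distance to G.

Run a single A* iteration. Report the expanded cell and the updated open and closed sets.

expanded=(0,6); open=[(0,4) g=1 f=8, (1,5) g=1 f=6, (1,6) g=2 f=6]; closed=[(0,5), (0,6)]

step 1: expand (0,6) (f=6, h=5) → closed; open now [(0,4) g=1 f=8, (1,5) g=1 f=6, (1,6) g=2 f=6]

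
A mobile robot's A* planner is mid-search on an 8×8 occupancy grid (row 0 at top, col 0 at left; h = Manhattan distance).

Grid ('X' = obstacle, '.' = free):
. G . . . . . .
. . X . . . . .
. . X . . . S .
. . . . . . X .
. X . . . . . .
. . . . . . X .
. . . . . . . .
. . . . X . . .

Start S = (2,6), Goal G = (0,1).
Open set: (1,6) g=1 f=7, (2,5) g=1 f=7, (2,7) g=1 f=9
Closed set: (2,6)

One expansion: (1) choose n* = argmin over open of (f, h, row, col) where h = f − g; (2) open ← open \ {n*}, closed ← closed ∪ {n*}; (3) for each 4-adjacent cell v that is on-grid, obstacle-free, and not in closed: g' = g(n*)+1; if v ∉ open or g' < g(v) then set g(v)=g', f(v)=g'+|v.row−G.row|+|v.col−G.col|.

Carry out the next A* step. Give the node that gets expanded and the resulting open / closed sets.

expanded=(1,6); open=[(0,6) g=2 f=7, (1,5) g=2 f=7, (1,7) g=2 f=9, (2,5) g=1 f=7, (2,7) g=1 f=9]; closed=[(1,6), (2,6)]

step 1: expand (1,6) (f=7, h=6) → closed; open now [(0,6) g=2 f=7, (1,5) g=2 f=7, (1,7) g=2 f=9, (2,5) g=1 f=7, (2,7) g=1 f=9]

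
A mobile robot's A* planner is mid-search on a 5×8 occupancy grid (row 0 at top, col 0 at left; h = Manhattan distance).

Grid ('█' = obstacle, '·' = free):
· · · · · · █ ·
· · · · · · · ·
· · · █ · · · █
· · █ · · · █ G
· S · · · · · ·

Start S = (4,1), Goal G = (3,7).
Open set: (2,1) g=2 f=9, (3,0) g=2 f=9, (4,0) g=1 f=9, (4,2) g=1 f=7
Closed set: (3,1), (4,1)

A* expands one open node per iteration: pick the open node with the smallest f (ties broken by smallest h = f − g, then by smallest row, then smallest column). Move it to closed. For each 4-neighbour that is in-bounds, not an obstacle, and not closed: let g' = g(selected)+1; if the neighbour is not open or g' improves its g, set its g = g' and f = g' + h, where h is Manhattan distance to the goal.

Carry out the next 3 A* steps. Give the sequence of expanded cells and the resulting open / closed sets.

order=[(4,2) → (4,3) → (3,3)]; open=[(2,1) g=2 f=9, (3,0) g=2 f=9, (3,4) g=4 f=7, (4,0) g=1 f=9, (4,4) g=3 f=7]; closed=[(3,1), (3,3), (4,1), (4,2), (4,3)]

step 1: expand (4,2) (f=7, h=6) → closed; open now [(2,1) g=2 f=9, (3,0) g=2 f=9, (4,0) g=1 f=9, (4,3) g=2 f=7]
step 2: expand (4,3) (f=7, h=5) → closed; open now [(2,1) g=2 f=9, (3,0) g=2 f=9, (3,3) g=3 f=7, (4,0) g=1 f=9, (4,4) g=3 f=7]
step 3: expand (3,3) (f=7, h=4) → closed; open now [(2,1) g=2 f=9, (3,0) g=2 f=9, (3,4) g=4 f=7, (4,0) g=1 f=9, (4,4) g=3 f=7]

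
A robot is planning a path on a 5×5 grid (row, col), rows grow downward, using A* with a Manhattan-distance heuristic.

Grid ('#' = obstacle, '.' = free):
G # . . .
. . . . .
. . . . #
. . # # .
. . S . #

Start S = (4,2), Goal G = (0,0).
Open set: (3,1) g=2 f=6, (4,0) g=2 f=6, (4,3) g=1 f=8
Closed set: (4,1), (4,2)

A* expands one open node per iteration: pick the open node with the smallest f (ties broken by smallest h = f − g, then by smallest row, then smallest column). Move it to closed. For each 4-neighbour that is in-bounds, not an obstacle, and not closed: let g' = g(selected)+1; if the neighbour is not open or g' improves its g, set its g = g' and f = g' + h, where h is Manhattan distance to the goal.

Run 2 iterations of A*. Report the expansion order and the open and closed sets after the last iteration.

step 1: expand (3,1) (f=6, h=4) → closed; open now [(2,1) g=3 f=6, (3,0) g=3 f=6, (4,0) g=2 f=6, (4,3) g=1 f=8]
step 2: expand (2,1) (f=6, h=3) → closed; open now [(1,1) g=4 f=6, (2,0) g=4 f=6, (2,2) g=4 f=8, (3,0) g=3 f=6, (4,0) g=2 f=6, (4,3) g=1 f=8]

order=[(3,1) → (2,1)]; open=[(1,1) g=4 f=6, (2,0) g=4 f=6, (2,2) g=4 f=8, (3,0) g=3 f=6, (4,0) g=2 f=6, (4,3) g=1 f=8]; closed=[(2,1), (3,1), (4,1), (4,2)]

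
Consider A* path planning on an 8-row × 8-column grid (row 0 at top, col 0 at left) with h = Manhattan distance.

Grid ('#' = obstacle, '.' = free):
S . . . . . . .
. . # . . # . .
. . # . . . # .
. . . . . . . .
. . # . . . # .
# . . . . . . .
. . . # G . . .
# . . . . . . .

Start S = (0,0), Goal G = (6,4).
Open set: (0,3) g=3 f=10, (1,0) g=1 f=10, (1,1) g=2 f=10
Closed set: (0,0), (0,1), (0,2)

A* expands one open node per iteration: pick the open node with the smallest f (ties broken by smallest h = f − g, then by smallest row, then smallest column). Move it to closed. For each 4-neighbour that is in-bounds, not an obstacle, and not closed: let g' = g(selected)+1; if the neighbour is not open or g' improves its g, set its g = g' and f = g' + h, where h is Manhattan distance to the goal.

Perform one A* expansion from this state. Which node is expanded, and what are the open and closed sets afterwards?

expanded=(0,3); open=[(0,4) g=4 f=10, (1,0) g=1 f=10, (1,1) g=2 f=10, (1,3) g=4 f=10]; closed=[(0,0), (0,1), (0,2), (0,3)]

step 1: expand (0,3) (f=10, h=7) → closed; open now [(0,4) g=4 f=10, (1,0) g=1 f=10, (1,1) g=2 f=10, (1,3) g=4 f=10]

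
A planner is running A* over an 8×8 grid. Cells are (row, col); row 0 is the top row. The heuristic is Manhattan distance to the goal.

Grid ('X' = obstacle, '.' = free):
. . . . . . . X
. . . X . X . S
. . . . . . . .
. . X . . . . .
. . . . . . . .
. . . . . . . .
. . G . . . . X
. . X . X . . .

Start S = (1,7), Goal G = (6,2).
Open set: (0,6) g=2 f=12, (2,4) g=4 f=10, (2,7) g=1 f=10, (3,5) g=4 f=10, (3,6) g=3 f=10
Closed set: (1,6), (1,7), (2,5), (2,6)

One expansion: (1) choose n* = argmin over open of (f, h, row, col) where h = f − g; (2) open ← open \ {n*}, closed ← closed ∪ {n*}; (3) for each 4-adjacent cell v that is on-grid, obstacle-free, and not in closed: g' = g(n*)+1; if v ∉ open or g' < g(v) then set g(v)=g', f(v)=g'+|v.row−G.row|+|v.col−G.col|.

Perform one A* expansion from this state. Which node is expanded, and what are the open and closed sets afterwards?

expanded=(2,4); open=[(0,6) g=2 f=12, (1,4) g=5 f=12, (2,3) g=5 f=10, (2,7) g=1 f=10, (3,4) g=5 f=10, (3,5) g=4 f=10, (3,6) g=3 f=10]; closed=[(1,6), (1,7), (2,4), (2,5), (2,6)]

step 1: expand (2,4) (f=10, h=6) → closed; open now [(0,6) g=2 f=12, (1,4) g=5 f=12, (2,3) g=5 f=10, (2,7) g=1 f=10, (3,4) g=5 f=10, (3,5) g=4 f=10, (3,6) g=3 f=10]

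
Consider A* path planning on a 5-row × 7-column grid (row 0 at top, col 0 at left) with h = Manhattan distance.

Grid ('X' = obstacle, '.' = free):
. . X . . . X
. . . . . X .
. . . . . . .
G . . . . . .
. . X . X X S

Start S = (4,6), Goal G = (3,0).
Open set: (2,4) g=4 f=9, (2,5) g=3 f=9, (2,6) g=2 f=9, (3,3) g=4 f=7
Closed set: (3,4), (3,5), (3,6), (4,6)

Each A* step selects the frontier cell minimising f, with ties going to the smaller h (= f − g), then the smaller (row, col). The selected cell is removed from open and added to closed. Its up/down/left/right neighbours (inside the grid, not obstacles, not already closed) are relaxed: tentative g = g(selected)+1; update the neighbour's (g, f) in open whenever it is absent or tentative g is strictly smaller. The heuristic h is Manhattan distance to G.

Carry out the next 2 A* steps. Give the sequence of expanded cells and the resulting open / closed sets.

step 1: expand (3,3) (f=7, h=3) → closed; open now [(2,3) g=5 f=9, (2,4) g=4 f=9, (2,5) g=3 f=9, (2,6) g=2 f=9, (3,2) g=5 f=7, (4,3) g=5 f=9]
step 2: expand (3,2) (f=7, h=2) → closed; open now [(2,2) g=6 f=9, (2,3) g=5 f=9, (2,4) g=4 f=9, (2,5) g=3 f=9, (2,6) g=2 f=9, (3,1) g=6 f=7, (4,3) g=5 f=9]

order=[(3,3) → (3,2)]; open=[(2,2) g=6 f=9, (2,3) g=5 f=9, (2,4) g=4 f=9, (2,5) g=3 f=9, (2,6) g=2 f=9, (3,1) g=6 f=7, (4,3) g=5 f=9]; closed=[(3,2), (3,3), (3,4), (3,5), (3,6), (4,6)]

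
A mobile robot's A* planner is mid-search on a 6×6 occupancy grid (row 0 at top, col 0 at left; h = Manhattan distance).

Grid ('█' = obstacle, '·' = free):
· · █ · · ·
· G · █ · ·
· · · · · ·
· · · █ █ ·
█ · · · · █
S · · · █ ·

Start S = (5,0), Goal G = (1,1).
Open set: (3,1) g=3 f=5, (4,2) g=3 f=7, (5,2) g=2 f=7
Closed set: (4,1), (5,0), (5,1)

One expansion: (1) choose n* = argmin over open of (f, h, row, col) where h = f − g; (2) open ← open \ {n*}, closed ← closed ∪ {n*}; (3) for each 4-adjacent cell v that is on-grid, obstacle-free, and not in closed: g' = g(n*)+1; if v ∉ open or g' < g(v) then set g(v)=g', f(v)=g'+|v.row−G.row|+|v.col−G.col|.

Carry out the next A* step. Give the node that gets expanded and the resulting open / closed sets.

step 1: expand (3,1) (f=5, h=2) → closed; open now [(2,1) g=4 f=5, (3,0) g=4 f=7, (3,2) g=4 f=7, (4,2) g=3 f=7, (5,2) g=2 f=7]

expanded=(3,1); open=[(2,1) g=4 f=5, (3,0) g=4 f=7, (3,2) g=4 f=7, (4,2) g=3 f=7, (5,2) g=2 f=7]; closed=[(3,1), (4,1), (5,0), (5,1)]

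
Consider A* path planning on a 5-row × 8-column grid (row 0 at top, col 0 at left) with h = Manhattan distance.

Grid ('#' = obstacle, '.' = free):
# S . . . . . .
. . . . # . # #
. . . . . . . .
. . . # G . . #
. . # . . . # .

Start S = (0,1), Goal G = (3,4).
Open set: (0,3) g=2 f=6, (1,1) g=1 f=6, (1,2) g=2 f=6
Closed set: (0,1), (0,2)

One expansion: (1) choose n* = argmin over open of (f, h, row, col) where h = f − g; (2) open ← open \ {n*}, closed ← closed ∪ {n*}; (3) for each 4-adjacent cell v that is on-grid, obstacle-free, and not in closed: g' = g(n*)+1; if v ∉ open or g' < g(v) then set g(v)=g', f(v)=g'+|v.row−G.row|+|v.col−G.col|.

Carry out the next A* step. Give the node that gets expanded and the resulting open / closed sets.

expanded=(0,3); open=[(0,4) g=3 f=6, (1,1) g=1 f=6, (1,2) g=2 f=6, (1,3) g=3 f=6]; closed=[(0,1), (0,2), (0,3)]

step 1: expand (0,3) (f=6, h=4) → closed; open now [(0,4) g=3 f=6, (1,1) g=1 f=6, (1,2) g=2 f=6, (1,3) g=3 f=6]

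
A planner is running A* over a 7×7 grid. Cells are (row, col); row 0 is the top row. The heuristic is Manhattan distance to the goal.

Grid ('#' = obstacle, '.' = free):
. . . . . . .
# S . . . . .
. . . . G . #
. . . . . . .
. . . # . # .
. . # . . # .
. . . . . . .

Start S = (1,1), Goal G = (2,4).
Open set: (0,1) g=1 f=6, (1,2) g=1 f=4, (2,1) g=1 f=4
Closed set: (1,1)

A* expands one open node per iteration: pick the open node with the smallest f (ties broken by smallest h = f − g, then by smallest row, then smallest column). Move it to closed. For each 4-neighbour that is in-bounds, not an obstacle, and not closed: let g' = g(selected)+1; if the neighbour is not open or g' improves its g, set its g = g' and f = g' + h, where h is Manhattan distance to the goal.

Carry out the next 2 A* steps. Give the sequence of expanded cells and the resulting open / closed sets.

order=[(1,2) → (1,3)]; open=[(0,1) g=1 f=6, (0,2) g=2 f=6, (0,3) g=3 f=6, (1,4) g=3 f=4, (2,1) g=1 f=4, (2,2) g=2 f=4, (2,3) g=3 f=4]; closed=[(1,1), (1,2), (1,3)]

step 1: expand (1,2) (f=4, h=3) → closed; open now [(0,1) g=1 f=6, (0,2) g=2 f=6, (1,3) g=2 f=4, (2,1) g=1 f=4, (2,2) g=2 f=4]
step 2: expand (1,3) (f=4, h=2) → closed; open now [(0,1) g=1 f=6, (0,2) g=2 f=6, (0,3) g=3 f=6, (1,4) g=3 f=4, (2,1) g=1 f=4, (2,2) g=2 f=4, (2,3) g=3 f=4]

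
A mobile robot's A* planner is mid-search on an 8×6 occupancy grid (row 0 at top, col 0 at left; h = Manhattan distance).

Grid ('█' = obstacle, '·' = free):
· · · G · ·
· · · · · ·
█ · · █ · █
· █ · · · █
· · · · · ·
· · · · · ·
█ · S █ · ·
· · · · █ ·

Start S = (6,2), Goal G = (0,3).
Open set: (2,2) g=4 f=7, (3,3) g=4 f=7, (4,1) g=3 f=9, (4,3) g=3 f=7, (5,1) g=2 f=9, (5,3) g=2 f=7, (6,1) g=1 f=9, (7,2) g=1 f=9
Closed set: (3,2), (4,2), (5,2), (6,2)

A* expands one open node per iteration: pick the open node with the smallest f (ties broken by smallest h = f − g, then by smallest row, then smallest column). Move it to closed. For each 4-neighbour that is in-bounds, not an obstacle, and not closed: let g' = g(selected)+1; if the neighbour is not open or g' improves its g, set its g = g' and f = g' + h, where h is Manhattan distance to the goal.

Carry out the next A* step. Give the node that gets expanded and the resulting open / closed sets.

expanded=(2,2); open=[(1,2) g=5 f=7, (2,1) g=5 f=9, (3,3) g=4 f=7, (4,1) g=3 f=9, (4,3) g=3 f=7, (5,1) g=2 f=9, (5,3) g=2 f=7, (6,1) g=1 f=9, (7,2) g=1 f=9]; closed=[(2,2), (3,2), (4,2), (5,2), (6,2)]

step 1: expand (2,2) (f=7, h=3) → closed; open now [(1,2) g=5 f=7, (2,1) g=5 f=9, (3,3) g=4 f=7, (4,1) g=3 f=9, (4,3) g=3 f=7, (5,1) g=2 f=9, (5,3) g=2 f=7, (6,1) g=1 f=9, (7,2) g=1 f=9]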